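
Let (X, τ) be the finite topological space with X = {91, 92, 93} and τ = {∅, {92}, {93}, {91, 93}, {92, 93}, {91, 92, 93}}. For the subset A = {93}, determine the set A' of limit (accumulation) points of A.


A' = {91}

For each x ∈ X, list the open sets U ∈ τ with x ∈ U, then check whether U ∩ (A ∖ {x}) ≠ ∅ for every such U.
  x = 91: opens ∋ x are {91, 93}, {91, 92, 93}; each meets A ∖ {91}, so x IS a limit point.
  x = 92: open {92} ∋ x has {92} ∩ (A ∖ {92}) = ∅, so x is NOT a limit point.
  x = 93: open {93} ∋ x has {93} ∩ (A ∖ {93}) = ∅, so x is NOT a limit point.
Collecting: A' = {91}.


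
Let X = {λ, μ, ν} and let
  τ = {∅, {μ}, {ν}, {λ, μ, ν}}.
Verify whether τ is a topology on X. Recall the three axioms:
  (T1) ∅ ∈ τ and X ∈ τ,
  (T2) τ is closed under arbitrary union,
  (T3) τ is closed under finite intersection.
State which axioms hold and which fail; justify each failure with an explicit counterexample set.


τ is NOT a topology on X.

Axiom (T1): ∅ ∈ τ? Yes; X ∈ τ? Yes.
Axiom (T2/T3): check pairwise unions and intersections of members of τ.
Counterexample for (T2): {μ} ∪ {ν} = {μ, ν} ∉ τ. Therefore τ is NOT a topology.


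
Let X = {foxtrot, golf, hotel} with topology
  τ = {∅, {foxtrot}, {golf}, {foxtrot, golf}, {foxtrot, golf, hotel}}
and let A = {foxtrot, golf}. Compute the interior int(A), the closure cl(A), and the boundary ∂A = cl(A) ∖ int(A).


int(A) = {foxtrot, golf}, cl(A) = {foxtrot, golf, hotel}, ∂A = {hotel}.

Closed sets in (X, τ) are complements of opens:
  closed(X, τ) = {∅, {hotel}, {foxtrot, hotel}, {golf, hotel}, {foxtrot, golf, hotel}}.
int(A) = ⋃ {U ∈ τ : U ⊆ A}. Opens contained in A: ∅, {foxtrot}, {golf}, {foxtrot, golf}.
Taking the union of these: int(A) = {foxtrot, golf}.
cl(A) = ⋂ {C closed : A ⊆ C}. Closed sets containing A: {foxtrot, golf, hotel}.
Intersecting these: cl(A) = {foxtrot, golf, hotel}.
∂A = cl(A) ∖ int(A) = {foxtrot, golf, hotel} ∖ {foxtrot, golf} = {hotel}.


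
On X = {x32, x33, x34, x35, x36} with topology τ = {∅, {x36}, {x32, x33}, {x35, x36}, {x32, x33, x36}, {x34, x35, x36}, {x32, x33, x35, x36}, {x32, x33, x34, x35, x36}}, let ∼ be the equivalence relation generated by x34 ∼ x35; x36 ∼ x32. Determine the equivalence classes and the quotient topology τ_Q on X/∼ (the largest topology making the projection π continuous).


X/∼ = {[x32=x36], [x33], [x34=x35]}; |τ_Q| = 3.

Equivalence classes: [x32=x36], [x33], [x34=x35].
Quotient map π: X → X/∼ sends x32 ↦ [x32=x36], x33 ↦ [x33], x34 ↦ [x34=x35], x35 ↦ [x34=x35], x36 ↦ [x32=x36].
For each subset V ⊆ X/∼, compute π^{-1}(V) ⊆ X and check whether π^{-1}(V) ∈ τ. V is open in τ_Q iff π^{-1}(V) ∈ τ.
  V = {}: π^{-1}(V) = ∅ ∈ τ ✓.
  V = {[x32=x36]}: π^{-1}(V) = {x32, x36} ∉ τ ✗.
  V = {[x33]}: π^{-1}(V) = {x33} ∉ τ ✗.
  V = {[x32=x36], [x33]}: π^{-1}(V) = {x32, x33, x36} ∈ τ ✓.
  V = {[x34=x35]}: π^{-1}(V) = {x34, x35} ∉ τ ✗.
  V = {[x32=x36], [x34=x35]}: π^{-1}(V) = {x32, x34, x35, x36} ∉ τ ✗.
  V = {[x33], [x34=x35]}: π^{-1}(V) = {x33, x34, x35} ∉ τ ✗.
  V = {[x32=x36], [x33], [x34=x35]}: π^{-1}(V) = {x32, x33, x34, x35, x36} ∈ τ ✓.
Open sets in the quotient: τ_Q = {{}, {[x32=x36], [x33]}, {[x32=x36], [x33], [x34=x35]}} (3 elements).


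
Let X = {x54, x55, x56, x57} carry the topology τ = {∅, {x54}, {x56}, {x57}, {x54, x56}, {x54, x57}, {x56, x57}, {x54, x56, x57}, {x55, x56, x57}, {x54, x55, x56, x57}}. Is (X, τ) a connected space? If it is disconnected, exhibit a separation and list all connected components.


(X, τ) is disconnected; components = [{x54}, {x55, x56, x57}].

Find clopen sets (U ∈ τ with X ∖ U ∈ τ):
  U = ∅, X ∖ U = {x54, x55, x56, x57} — both open, so U is clopen.
  U = {x54}, X ∖ U = {x55, x56, x57} — both open, so U is clopen.
  U = {x55, x56, x57}, X ∖ U = {x54} — both open, so U is clopen.
  U = {x54, x55, x56, x57}, X ∖ U = ∅ — both open, so U is clopen.
Nontrivial clopen(s) exist: e.g. {x55, x56, x57}. So (X, τ) is disconnected.
Compute connected components by grouping points that agree on all clopens:
  component: {x54}
  component: {x55, x56, x57}


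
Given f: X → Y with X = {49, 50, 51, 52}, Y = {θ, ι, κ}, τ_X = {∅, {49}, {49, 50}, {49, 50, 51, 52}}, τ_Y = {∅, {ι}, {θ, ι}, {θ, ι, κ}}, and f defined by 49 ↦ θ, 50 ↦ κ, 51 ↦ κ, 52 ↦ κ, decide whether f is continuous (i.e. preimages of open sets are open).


f IS continuous.

Compute f^{-1}(U) for each U ∈ τ_Y:
  U = ∅: f^{-1}(U) = ∅ ∈ τ_X ✓.
  U = {ι}: f^{-1}(U) = ∅ ∈ τ_X ✓.
  U = {θ, ι}: f^{-1}(U) = {49} ∈ τ_X ✓.
  U = {θ, ι, κ}: f^{-1}(U) = {49, 50, 51, 52} ∈ τ_X ✓.
Every preimage lies in τ_X, so f IS continuous.


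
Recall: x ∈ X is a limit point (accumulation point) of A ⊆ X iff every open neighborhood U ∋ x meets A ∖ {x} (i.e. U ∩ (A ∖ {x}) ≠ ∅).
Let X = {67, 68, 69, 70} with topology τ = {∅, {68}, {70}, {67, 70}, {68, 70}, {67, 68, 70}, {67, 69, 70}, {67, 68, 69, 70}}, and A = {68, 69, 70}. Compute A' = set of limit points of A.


A' = {67, 69}

For each x ∈ X, list the open sets U ∈ τ with x ∈ U, then check whether U ∩ (A ∖ {x}) ≠ ∅ for every such U.
  x = 67: opens ∋ x are {67, 70}, {67, 68, 70}, {67, 69, 70}, {67, 68, 69, 70}; each meets A ∖ {67}, so x IS a limit point.
  x = 68: open {68} ∋ x has {68} ∩ (A ∖ {68}) = ∅, so x is NOT a limit point.
  x = 69: opens ∋ x are {67, 69, 70}, {67, 68, 69, 70}; each meets A ∖ {69}, so x IS a limit point.
  x = 70: open {70} ∋ x has {70} ∩ (A ∖ {70}) = ∅, so x is NOT a limit point.
Collecting: A' = {67, 69}.


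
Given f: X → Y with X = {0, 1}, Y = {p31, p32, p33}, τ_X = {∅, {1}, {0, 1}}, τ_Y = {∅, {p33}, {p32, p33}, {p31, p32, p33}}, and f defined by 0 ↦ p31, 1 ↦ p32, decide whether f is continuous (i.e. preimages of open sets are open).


f IS continuous.

Compute f^{-1}(U) for each U ∈ τ_Y:
  U = ∅: f^{-1}(U) = ∅ ∈ τ_X ✓.
  U = {p33}: f^{-1}(U) = ∅ ∈ τ_X ✓.
  U = {p32, p33}: f^{-1}(U) = {1} ∈ τ_X ✓.
  U = {p31, p32, p33}: f^{-1}(U) = {0, 1} ∈ τ_X ✓.
Every preimage lies in τ_X, so f IS continuous.


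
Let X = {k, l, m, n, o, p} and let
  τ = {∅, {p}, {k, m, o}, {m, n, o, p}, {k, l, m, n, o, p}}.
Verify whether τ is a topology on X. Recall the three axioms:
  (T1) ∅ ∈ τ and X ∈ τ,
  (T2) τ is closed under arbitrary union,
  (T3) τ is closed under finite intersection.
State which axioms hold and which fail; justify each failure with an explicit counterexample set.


τ is NOT a topology on X.

Axiom (T1): ∅ ∈ τ? Yes; X ∈ τ? Yes.
Axiom (T2/T3): check pairwise unions and intersections of members of τ.
Counterexample for (T2): {p} ∪ {k, m, o} = {k, m, o, p} ∉ τ. Therefore τ is NOT a topology.


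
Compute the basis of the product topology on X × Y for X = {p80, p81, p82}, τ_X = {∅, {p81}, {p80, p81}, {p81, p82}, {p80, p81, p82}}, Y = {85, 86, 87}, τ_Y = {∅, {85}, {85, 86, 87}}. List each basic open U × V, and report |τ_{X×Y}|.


Basis B = {∅ × ∅, {p81} × {85}, {p80, p81} × {85}, {p81, p82} × {85}, {p80, p81, p82} × {85}, {p81} × {85, 86, 87}, {p80, p81} × {85, 86, 87}, {p81, p82} × {85, 86, 87}, {p80, p81, p82} × {85, 86, 87}}; |τ_{X×Y}| = 14.

Enumerate products U × V with U ∈ τ_X, V ∈ τ_Y (deduplicated):
  ∅ × ∅ = {} (∅)
  {p81} × {85} = {(p81,85)}
  {p80, p81} × {85} = {(p80,85), (p81,85)}
  {p81, p82} × {85} = {(p81,85), (p82,85)}
  {p80, p81, p82} × {85} = {(p80,85), (p81,85), (p82,85)}
  {p81} × {85, 86, 87} = {(p81,85), (p81,86), (p81,87)}
  {p80, p81} × {85, 86, 87} = {(p80,85), (p80,86), (p80,87), (p81,85), (p81,86), (p81,87)}
  {p81, p82} × {85, 86, 87} = {(p81,85), (p81,86), (p81,87), (p82,85), (p82,86), (p82,87)}
  {p80, p81, p82} × {85, 86, 87} = {(p80,85), (p80,86), (p80,87), (p81,85), (p81,86), (p81,87), (p82,85), (p82,86), (p82,87)}
These 9 distinct sets form the basis B.
Close under arbitrary unions to get τ_{X×Y}; counting gives |τ_{X×Y}| = 14.


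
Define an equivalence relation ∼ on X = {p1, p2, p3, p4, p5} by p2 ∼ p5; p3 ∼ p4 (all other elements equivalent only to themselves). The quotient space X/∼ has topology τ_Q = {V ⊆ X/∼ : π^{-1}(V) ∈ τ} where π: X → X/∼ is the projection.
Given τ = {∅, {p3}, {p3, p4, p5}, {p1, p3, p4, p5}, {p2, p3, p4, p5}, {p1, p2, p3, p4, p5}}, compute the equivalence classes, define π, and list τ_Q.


X/∼ = {[p1], [p2=p5], [p3=p4]}; |τ_Q| = 3.

Equivalence classes: [p1], [p2=p5], [p3=p4].
Quotient map π: X → X/∼ sends p1 ↦ [p1], p2 ↦ [p2=p5], p3 ↦ [p3=p4], p4 ↦ [p3=p4], p5 ↦ [p2=p5].
For each subset V ⊆ X/∼, compute π^{-1}(V) ⊆ X and check whether π^{-1}(V) ∈ τ. V is open in τ_Q iff π^{-1}(V) ∈ τ.
  V = {}: π^{-1}(V) = ∅ ∈ τ ✓.
  V = {[p1]}: π^{-1}(V) = {p1} ∉ τ ✗.
  V = {[p2=p5]}: π^{-1}(V) = {p2, p5} ∉ τ ✗.
  V = {[p1], [p2=p5]}: π^{-1}(V) = {p1, p2, p5} ∉ τ ✗.
  V = {[p3=p4]}: π^{-1}(V) = {p3, p4} ∉ τ ✗.
  V = {[p1], [p3=p4]}: π^{-1}(V) = {p1, p3, p4} ∉ τ ✗.
  V = {[p2=p5], [p3=p4]}: π^{-1}(V) = {p2, p3, p4, p5} ∈ τ ✓.
  V = {[p1], [p2=p5], [p3=p4]}: π^{-1}(V) = {p1, p2, p3, p4, p5} ∈ τ ✓.
Open sets in the quotient: τ_Q = {{}, {[p2=p5], [p3=p4]}, {[p1], [p2=p5], [p3=p4]}} (3 elements).


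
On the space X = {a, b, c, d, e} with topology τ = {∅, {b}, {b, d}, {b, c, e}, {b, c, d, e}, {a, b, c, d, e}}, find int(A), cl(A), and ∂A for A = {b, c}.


int(A) = {b}, cl(A) = {a, b, c, d, e}, ∂A = {a, c, d, e}.

Closed sets in (X, τ) are complements of opens:
  closed(X, τ) = {∅, {a}, {a, d}, {a, c, e}, {a, c, d, e}, {a, b, c, d, e}}.
int(A) = ⋃ {U ∈ τ : U ⊆ A}. Opens contained in A: ∅, {b}.
Taking the union of these: int(A) = {b}.
cl(A) = ⋂ {C closed : A ⊆ C}. Closed sets containing A: {a, b, c, d, e}.
Intersecting these: cl(A) = {a, b, c, d, e}.
∂A = cl(A) ∖ int(A) = {a, b, c, d, e} ∖ {b} = {a, c, d, e}.


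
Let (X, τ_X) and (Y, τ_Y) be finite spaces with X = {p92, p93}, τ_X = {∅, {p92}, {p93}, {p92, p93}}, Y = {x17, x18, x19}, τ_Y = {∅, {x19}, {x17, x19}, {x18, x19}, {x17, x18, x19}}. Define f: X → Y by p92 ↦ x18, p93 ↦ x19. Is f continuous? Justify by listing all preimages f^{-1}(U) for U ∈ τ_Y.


f IS continuous.

Compute f^{-1}(U) for each U ∈ τ_Y:
  U = ∅: f^{-1}(U) = ∅ ∈ τ_X ✓.
  U = {x19}: f^{-1}(U) = {p93} ∈ τ_X ✓.
  U = {x17, x19}: f^{-1}(U) = {p93} ∈ τ_X ✓.
  U = {x18, x19}: f^{-1}(U) = {p92, p93} ∈ τ_X ✓.
  U = {x17, x18, x19}: f^{-1}(U) = {p92, p93} ∈ τ_X ✓.
Every preimage lies in τ_X, so f IS continuous.


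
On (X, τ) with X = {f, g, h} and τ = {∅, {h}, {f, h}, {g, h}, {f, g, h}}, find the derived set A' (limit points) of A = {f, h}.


A' = {f, g}

For each x ∈ X, list the open sets U ∈ τ with x ∈ U, then check whether U ∩ (A ∖ {x}) ≠ ∅ for every such U.
  x = f: opens ∋ x are {f, h}, {f, g, h}; each meets A ∖ {f}, so x IS a limit point.
  x = g: opens ∋ x are {g, h}, {f, g, h}; each meets A ∖ {g}, so x IS a limit point.
  x = h: open {h} ∋ x has {h} ∩ (A ∖ {h}) = ∅, so x is NOT a limit point.
Collecting: A' = {f, g}.


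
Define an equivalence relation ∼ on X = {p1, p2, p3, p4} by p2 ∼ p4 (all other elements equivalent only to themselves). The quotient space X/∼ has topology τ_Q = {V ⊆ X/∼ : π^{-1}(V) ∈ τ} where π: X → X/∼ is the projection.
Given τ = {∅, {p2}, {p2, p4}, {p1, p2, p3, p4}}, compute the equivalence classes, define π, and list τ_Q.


X/∼ = {[p1], [p2=p4], [p3]}; |τ_Q| = 3.

Equivalence classes: [p1], [p2=p4], [p3].
Quotient map π: X → X/∼ sends p1 ↦ [p1], p2 ↦ [p2=p4], p3 ↦ [p3], p4 ↦ [p2=p4].
For each subset V ⊆ X/∼, compute π^{-1}(V) ⊆ X and check whether π^{-1}(V) ∈ τ. V is open in τ_Q iff π^{-1}(V) ∈ τ.
  V = {}: π^{-1}(V) = ∅ ∈ τ ✓.
  V = {[p1]}: π^{-1}(V) = {p1} ∉ τ ✗.
  V = {[p2=p4]}: π^{-1}(V) = {p2, p4} ∈ τ ✓.
  V = {[p1], [p2=p4]}: π^{-1}(V) = {p1, p2, p4} ∉ τ ✗.
  V = {[p3]}: π^{-1}(V) = {p3} ∉ τ ✗.
  V = {[p1], [p3]}: π^{-1}(V) = {p1, p3} ∉ τ ✗.
  V = {[p2=p4], [p3]}: π^{-1}(V) = {p2, p3, p4} ∉ τ ✗.
  V = {[p1], [p2=p4], [p3]}: π^{-1}(V) = {p1, p2, p3, p4} ∈ τ ✓.
Open sets in the quotient: τ_Q = {{}, {[p2=p4]}, {[p1], [p2=p4], [p3]}} (3 elements).


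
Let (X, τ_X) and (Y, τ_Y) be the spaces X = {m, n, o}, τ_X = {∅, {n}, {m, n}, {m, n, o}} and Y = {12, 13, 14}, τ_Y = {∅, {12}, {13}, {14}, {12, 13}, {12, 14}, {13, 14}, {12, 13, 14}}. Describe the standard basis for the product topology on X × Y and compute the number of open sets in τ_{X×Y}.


Basis B = {∅ × ∅, {n} × {12}, {n} × {13}, {n} × {14}, {m, n} × {12}, {m, n} × {13}, {m, n} × {14}, {n} × {12, 13}, {n} × {12, 14}, {n} × {13, 14}, {m, n, o} × {12}, {m, n, o} × {13}, {m, n, o} × {14}, {n} × {12, 13, 14}, {m, n} × {12, 13}, {m, n} × {12, 14}, {m, n} × {13, 14}, {m, n} × {12, 13, 14}, {m, n, o} × {12, 13}, {m, n, o} × {12, 14}, {m, n, o} × {13, 14}, {m, n, o} × {12, 13, 14}}; |τ_{X×Y}| = 64.

Enumerate products U × V with U ∈ τ_X, V ∈ τ_Y (deduplicated):
  ∅ × ∅ = {} (∅)
  {n} × {12} = {(n,12)}
  {n} × {13} = {(n,13)}
  {n} × {14} = {(n,14)}
  {m, n} × {12} = {(m,12), (n,12)}
  {m, n} × {13} = {(m,13), (n,13)}
  {m, n} × {14} = {(m,14), (n,14)}
  {n} × {12, 13} = {(n,12), (n,13)}
  {n} × {12, 14} = {(n,12), (n,14)}
  {n} × {13, 14} = {(n,13), (n,14)}
  {m, n, o} × {12} = {(m,12), (n,12), (o,12)}
  {m, n, o} × {13} = {(m,13), (n,13), (o,13)}
  {m, n, o} × {14} = {(m,14), (n,14), (o,14)}
  {n} × {12, 13, 14} = {(n,12), (n,13), (n,14)}
  {m, n} × {12, 13} = {(m,12), (m,13), (n,12), (n,13)}
  {m, n} × {12, 14} = {(m,12), (m,14), (n,12), (n,14)}
  {m, n} × {13, 14} = {(m,13), (m,14), (n,13), (n,14)}
  {m, n} × {12, 13, 14} = {(m,12), (m,13), (m,14), (n,12), (n,13), (n,14)}
  {m, n, o} × {12, 13} = {(m,12), (m,13), (n,12), (n,13), (o,12), (o,13)}
  {m, n, o} × {12, 14} = {(m,12), (m,14), (n,12), (n,14), (o,12), (o,14)}
  {m, n, o} × {13, 14} = {(m,13), (m,14), (n,13), (n,14), (o,13), (o,14)}
  {m, n, o} × {12, 13, 14} = {(m,12), (m,13), (m,14), (n,12), (n,13), (n,14), (o,12), (o,13), (o,14)}
These 22 distinct sets form the basis B.
Close under arbitrary unions to get τ_{X×Y}; counting gives |τ_{X×Y}| = 64.


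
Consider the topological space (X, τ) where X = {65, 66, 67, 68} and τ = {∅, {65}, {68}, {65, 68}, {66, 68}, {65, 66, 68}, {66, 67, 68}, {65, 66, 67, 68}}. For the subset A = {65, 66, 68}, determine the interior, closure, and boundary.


int(A) = {65, 66, 68}, cl(A) = {65, 66, 67, 68}, ∂A = {67}.

Closed sets in (X, τ) are complements of opens:
  closed(X, τ) = {∅, {65}, {67}, {65, 67}, {66, 67}, {65, 66, 67}, {66, 67, 68}, {65, 66, 67, 68}}.
int(A) = ⋃ {U ∈ τ : U ⊆ A}. Opens contained in A: ∅, {65}, {68}, {65, 68}, {66, 68}, {65, 66, 68}.
Taking the union of these: int(A) = {65, 66, 68}.
cl(A) = ⋂ {C closed : A ⊆ C}. Closed sets containing A: {65, 66, 67, 68}.
Intersecting these: cl(A) = {65, 66, 67, 68}.
∂A = cl(A) ∖ int(A) = {65, 66, 67, 68} ∖ {65, 66, 68} = {67}.


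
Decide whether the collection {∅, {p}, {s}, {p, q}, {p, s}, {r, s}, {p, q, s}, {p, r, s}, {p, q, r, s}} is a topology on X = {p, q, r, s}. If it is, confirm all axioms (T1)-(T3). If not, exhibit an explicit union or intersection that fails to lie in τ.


τ IS a topology on X.

Axiom (T1): ∅ ∈ τ? Yes; X ∈ τ? Yes.
Axiom (T2/T3): check pairwise unions and intersections of members of τ.
All pairwise intersections and unions checked — each lies in τ. Therefore τ satisfies (T1), (T2), (T3): it IS a topology on X.


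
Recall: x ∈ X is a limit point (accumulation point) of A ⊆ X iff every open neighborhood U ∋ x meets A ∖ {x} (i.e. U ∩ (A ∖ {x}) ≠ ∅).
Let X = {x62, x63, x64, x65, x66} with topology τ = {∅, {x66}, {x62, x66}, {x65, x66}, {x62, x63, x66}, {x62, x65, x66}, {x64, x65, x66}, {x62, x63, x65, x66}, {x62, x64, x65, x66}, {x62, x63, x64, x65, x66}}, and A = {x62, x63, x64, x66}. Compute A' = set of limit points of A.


A' = {x62, x63, x64, x65}

For each x ∈ X, list the open sets U ∈ τ with x ∈ U, then check whether U ∩ (A ∖ {x}) ≠ ∅ for every such U.
  x = x62: opens ∋ x are {x62, x66}, {x62, x63, x66}, {x62, x65, x66}, {x62, x63, x65, x66}, {x62, x64, x65, x66}, {x62, x63, x64, x65, x66}; each meets A ∖ {x62}, so x IS a limit point.
  x = x63: opens ∋ x are {x62, x63, x66}, {x62, x63, x65, x66}, {x62, x63, x64, x65, x66}; each meets A ∖ {x63}, so x IS a limit point.
  x = x64: opens ∋ x are {x64, x65, x66}, {x62, x64, x65, x66}, {x62, x63, x64, x65, x66}; each meets A ∖ {x64}, so x IS a limit point.
  x = x65: opens ∋ x are {x65, x66}, {x62, x65, x66}, {x64, x65, x66}, {x62, x63, x65, x66}, {x62, x64, x65, x66}, {x62, x63, x64, x65, x66}; each meets A ∖ {x65}, so x IS a limit point.
  x = x66: open {x66} ∋ x has {x66} ∩ (A ∖ {x66}) = ∅, so x is NOT a limit point.
Collecting: A' = {x62, x63, x64, x65}.


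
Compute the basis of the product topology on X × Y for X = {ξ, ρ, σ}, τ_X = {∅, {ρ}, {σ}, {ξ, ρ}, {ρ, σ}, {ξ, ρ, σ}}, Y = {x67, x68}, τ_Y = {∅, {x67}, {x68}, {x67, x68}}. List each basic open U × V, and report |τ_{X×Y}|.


Basis B = {∅ × ∅, {ρ} × {x67}, {ρ} × {x68}, {σ} × {x67}, {σ} × {x68}, {ξ, ρ} × {x67}, {ξ, ρ} × {x68}, {ρ} × {x67, x68}, {ρ, σ} × {x67}, {ρ, σ} × {x68}, {σ} × {x67, x68}, {ξ, ρ, σ} × {x67}, {ξ, ρ, σ} × {x68}, {ξ, ρ} × {x67, x68}, {ρ, σ} × {x67, x68}, {ξ, ρ, σ} × {x67, x68}}; |τ_{X×Y}| = 36.

Enumerate products U × V with U ∈ τ_X, V ∈ τ_Y (deduplicated):
  ∅ × ∅ = {} (∅)
  {ρ} × {x67} = {(ρ,x67)}
  {ρ} × {x68} = {(ρ,x68)}
  {σ} × {x67} = {(σ,x67)}
  {σ} × {x68} = {(σ,x68)}
  {ξ, ρ} × {x67} = {(ξ,x67), (ρ,x67)}
  {ξ, ρ} × {x68} = {(ξ,x68), (ρ,x68)}
  {ρ} × {x67, x68} = {(ρ,x67), (ρ,x68)}
  {ρ, σ} × {x67} = {(ρ,x67), (σ,x67)}
  {ρ, σ} × {x68} = {(ρ,x68), (σ,x68)}
  {σ} × {x67, x68} = {(σ,x67), (σ,x68)}
  {ξ, ρ, σ} × {x67} = {(ξ,x67), (ρ,x67), (σ,x67)}
  {ξ, ρ, σ} × {x68} = {(ξ,x68), (ρ,x68), (σ,x68)}
  {ξ, ρ} × {x67, x68} = {(ξ,x67), (ξ,x68), (ρ,x67), (ρ,x68)}
  {ρ, σ} × {x67, x68} = {(ρ,x67), (ρ,x68), (σ,x67), (σ,x68)}
  {ξ, ρ, σ} × {x67, x68} = {(ξ,x67), (ξ,x68), (ρ,x67), (ρ,x68), (σ,x67), (σ,x68)}
These 16 distinct sets form the basis B.
Close under arbitrary unions to get τ_{X×Y}; counting gives |τ_{X×Y}| = 36.


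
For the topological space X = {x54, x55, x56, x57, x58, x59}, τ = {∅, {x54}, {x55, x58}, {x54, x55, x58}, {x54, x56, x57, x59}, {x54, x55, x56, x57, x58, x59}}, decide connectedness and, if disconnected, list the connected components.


(X, τ) is disconnected; components = [{x55, x58}, {x54, x56, x57, x59}].

Find clopen sets (U ∈ τ with X ∖ U ∈ τ):
  U = ∅, X ∖ U = {x54, x55, x56, x57, x58, x59} — both open, so U is clopen.
  U = {x55, x58}, X ∖ U = {x54, x56, x57, x59} — both open, so U is clopen.
  U = {x54, x56, x57, x59}, X ∖ U = {x55, x58} — both open, so U is clopen.
  U = {x54, x55, x56, x57, x58, x59}, X ∖ U = ∅ — both open, so U is clopen.
Nontrivial clopen(s) exist: e.g. {x55, x58}. So (X, τ) is disconnected.
Compute connected components by grouping points that agree on all clopens:
  component: {x55, x58}
  component: {x54, x56, x57, x59}


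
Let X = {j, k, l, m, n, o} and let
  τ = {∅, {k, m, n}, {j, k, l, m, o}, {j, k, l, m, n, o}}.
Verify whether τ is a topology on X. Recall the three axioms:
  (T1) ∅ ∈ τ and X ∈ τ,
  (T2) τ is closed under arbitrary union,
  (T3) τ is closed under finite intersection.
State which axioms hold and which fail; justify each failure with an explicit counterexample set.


τ is NOT a topology on X.

Axiom (T1): ∅ ∈ τ? Yes; X ∈ τ? Yes.
Axiom (T2/T3): check pairwise unions and intersections of members of τ.
Counterexample for (T3): {k, m, n} ∩ {j, k, l, m, o} = {k, m} ∉ τ. Therefore τ is NOT a topology.


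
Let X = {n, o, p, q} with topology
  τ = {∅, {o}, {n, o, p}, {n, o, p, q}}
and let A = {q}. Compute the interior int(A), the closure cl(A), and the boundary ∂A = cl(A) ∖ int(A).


int(A) = ∅, cl(A) = {q}, ∂A = {q}.

Closed sets in (X, τ) are complements of opens:
  closed(X, τ) = {∅, {q}, {n, p, q}, {n, o, p, q}}.
int(A) = ⋃ {U ∈ τ : U ⊆ A}. Opens contained in A: ∅.
Taking the union of these: int(A) = ∅.
cl(A) = ⋂ {C closed : A ⊆ C}. Closed sets containing A: {q}, {n, p, q}, {n, o, p, q}.
Intersecting these: cl(A) = {q}.
∂A = cl(A) ∖ int(A) = {q} ∖ ∅ = {q}.


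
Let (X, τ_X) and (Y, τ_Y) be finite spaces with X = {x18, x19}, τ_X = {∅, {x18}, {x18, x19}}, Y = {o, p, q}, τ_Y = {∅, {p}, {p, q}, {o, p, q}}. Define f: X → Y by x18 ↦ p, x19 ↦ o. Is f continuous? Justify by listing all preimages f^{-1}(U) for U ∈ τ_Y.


f IS continuous.

Compute f^{-1}(U) for each U ∈ τ_Y:
  U = ∅: f^{-1}(U) = ∅ ∈ τ_X ✓.
  U = {p}: f^{-1}(U) = {x18} ∈ τ_X ✓.
  U = {p, q}: f^{-1}(U) = {x18} ∈ τ_X ✓.
  U = {o, p, q}: f^{-1}(U) = {x18, x19} ∈ τ_X ✓.
Every preimage lies in τ_X, so f IS continuous.


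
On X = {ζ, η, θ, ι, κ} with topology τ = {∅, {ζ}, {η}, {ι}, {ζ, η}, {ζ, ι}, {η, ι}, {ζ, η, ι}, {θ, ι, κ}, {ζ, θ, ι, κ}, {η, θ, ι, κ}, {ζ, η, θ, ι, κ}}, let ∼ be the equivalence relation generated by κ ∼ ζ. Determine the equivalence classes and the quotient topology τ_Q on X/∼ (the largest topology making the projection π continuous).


X/∼ = {[ζ=κ], [η], [θ], [ι]}; |τ_Q| = 6.

Equivalence classes: [ζ=κ], [η], [θ], [ι].
Quotient map π: X → X/∼ sends ζ ↦ [ζ=κ], η ↦ [η], θ ↦ [θ], ι ↦ [ι], κ ↦ [ζ=κ].
For each subset V ⊆ X/∼, compute π^{-1}(V) ⊆ X and check whether π^{-1}(V) ∈ τ. V is open in τ_Q iff π^{-1}(V) ∈ τ.
  V = {}: π^{-1}(V) = ∅ ∈ τ ✓.
  V = {[ζ=κ]}: π^{-1}(V) = {ζ, κ} ∉ τ ✗.
  V = {[η]}: π^{-1}(V) = {η} ∈ τ ✓.
  V = {[ζ=κ], [η]}: π^{-1}(V) = {ζ, η, κ} ∉ τ ✗.
  V = {[θ]}: π^{-1}(V) = {θ} ∉ τ ✗.
  V = {[ζ=κ], [θ]}: π^{-1}(V) = {ζ, θ, κ} ∉ τ ✗.
  V = {[η], [θ]}: π^{-1}(V) = {η, θ} ∉ τ ✗.
  V = {[ζ=κ], [η], [θ]}: π^{-1}(V) = {ζ, η, θ, κ} ∉ τ ✗.
  V = {[ι]}: π^{-1}(V) = {ι} ∈ τ ✓.
  V = {[ζ=κ], [ι]}: π^{-1}(V) = {ζ, ι, κ} ∉ τ ✗.
  V = {[η], [ι]}: π^{-1}(V) = {η, ι} ∈ τ ✓.
  V = {[ζ=κ], [η], [ι]}: π^{-1}(V) = {ζ, η, ι, κ} ∉ τ ✗.
  V = {[θ], [ι]}: π^{-1}(V) = {θ, ι} ∉ τ ✗.
  V = {[ζ=κ], [θ], [ι]}: π^{-1}(V) = {ζ, θ, ι, κ} ∈ τ ✓.
  V = {[η], [θ], [ι]}: π^{-1}(V) = {η, θ, ι} ∉ τ ✗.
  V = {[ζ=κ], [η], [θ], [ι]}: π^{-1}(V) = {ζ, η, θ, ι, κ} ∈ τ ✓.
Open sets in the quotient: τ_Q = {{}, {[η]}, {[ι]}, {[η], [ι]}, {[ζ=κ], [θ], [ι]}, {[ζ=κ], [η], [θ], [ι]}} (6 elements).


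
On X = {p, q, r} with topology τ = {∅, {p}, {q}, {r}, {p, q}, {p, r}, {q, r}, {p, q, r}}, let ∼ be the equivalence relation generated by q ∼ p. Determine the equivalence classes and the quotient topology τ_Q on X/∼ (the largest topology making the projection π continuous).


X/∼ = {[p=q], [r]}; |τ_Q| = 4.

Equivalence classes: [p=q], [r].
Quotient map π: X → X/∼ sends p ↦ [p=q], q ↦ [p=q], r ↦ [r].
For each subset V ⊆ X/∼, compute π^{-1}(V) ⊆ X and check whether π^{-1}(V) ∈ τ. V is open in τ_Q iff π^{-1}(V) ∈ τ.
  V = {}: π^{-1}(V) = ∅ ∈ τ ✓.
  V = {[p=q]}: π^{-1}(V) = {p, q} ∈ τ ✓.
  V = {[r]}: π^{-1}(V) = {r} ∈ τ ✓.
  V = {[p=q], [r]}: π^{-1}(V) = {p, q, r} ∈ τ ✓.
Open sets in the quotient: τ_Q = {{}, {[p=q]}, {[r]}, {[p=q], [r]}} (4 elements).


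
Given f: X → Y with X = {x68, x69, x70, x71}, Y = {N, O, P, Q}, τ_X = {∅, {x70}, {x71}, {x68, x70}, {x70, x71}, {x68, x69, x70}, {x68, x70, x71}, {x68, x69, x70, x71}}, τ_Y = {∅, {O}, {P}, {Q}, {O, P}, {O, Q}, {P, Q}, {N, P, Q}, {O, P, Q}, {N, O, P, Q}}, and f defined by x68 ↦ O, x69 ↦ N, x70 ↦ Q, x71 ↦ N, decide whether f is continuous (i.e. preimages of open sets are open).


f is NOT continuous.

Compute f^{-1}(U) for each U ∈ τ_Y:
  U = ∅: f^{-1}(U) = ∅ ∈ τ_X ✓.
  U = {O}: f^{-1}(U) = {x68} ∉ τ_X ✗.
  U = {P}: f^{-1}(U) = ∅ ∈ τ_X ✓.
  U = {Q}: f^{-1}(U) = {x70} ∈ τ_X ✓.
  U = {O, P}: f^{-1}(U) = {x68} ∉ τ_X ✗.
  U = {O, Q}: f^{-1}(U) = {x68, x70} ∈ τ_X ✓.
  U = {P, Q}: f^{-1}(U) = {x70} ∈ τ_X ✓.
  U = {N, P, Q}: f^{-1}(U) = {x69, x70, x71} ∉ τ_X ✗.
  U = {O, P, Q}: f^{-1}(U) = {x68, x70} ∈ τ_X ✓.
  U = {N, O, P, Q}: f^{-1}(U) = {x68, x69, x70, x71} ∈ τ_X ✓.
Found U = {O} with f^{-1}(U) = {x68} not in τ_X. Therefore f is NOT continuous.


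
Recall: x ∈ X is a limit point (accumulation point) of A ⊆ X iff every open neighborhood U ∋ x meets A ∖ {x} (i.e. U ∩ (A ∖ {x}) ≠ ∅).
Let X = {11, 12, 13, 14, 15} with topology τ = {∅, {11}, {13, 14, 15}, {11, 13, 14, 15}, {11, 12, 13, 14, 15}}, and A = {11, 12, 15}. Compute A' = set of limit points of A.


A' = {12, 13, 14}

For each x ∈ X, list the open sets U ∈ τ with x ∈ U, then check whether U ∩ (A ∖ {x}) ≠ ∅ for every such U.
  x = 11: open {11} ∋ x has {11} ∩ (A ∖ {11}) = ∅, so x is NOT a limit point.
  x = 12: opens ∋ x are {11, 12, 13, 14, 15}; each meets A ∖ {12}, so x IS a limit point.
  x = 13: opens ∋ x are {13, 14, 15}, {11, 13, 14, 15}, {11, 12, 13, 14, 15}; each meets A ∖ {13}, so x IS a limit point.
  x = 14: opens ∋ x are {13, 14, 15}, {11, 13, 14, 15}, {11, 12, 13, 14, 15}; each meets A ∖ {14}, so x IS a limit point.
  x = 15: open {13, 14, 15} ∋ x has {13, 14, 15} ∩ (A ∖ {15}) = ∅, so x is NOT a limit point.
Collecting: A' = {12, 13, 14}.


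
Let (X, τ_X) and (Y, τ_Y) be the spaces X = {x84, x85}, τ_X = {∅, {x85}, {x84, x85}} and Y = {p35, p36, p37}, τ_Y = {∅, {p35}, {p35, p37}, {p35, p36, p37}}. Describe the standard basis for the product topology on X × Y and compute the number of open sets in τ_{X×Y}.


Basis B = {∅ × ∅, {x85} × {p35}, {x84, x85} × {p35}, {x85} × {p35, p37}, {x85} × {p35, p36, p37}, {x84, x85} × {p35, p37}, {x84, x85} × {p35, p36, p37}}; |τ_{X×Y}| = 10.

Enumerate products U × V with U ∈ τ_X, V ∈ τ_Y (deduplicated):
  ∅ × ∅ = {} (∅)
  {x85} × {p35} = {(x85,p35)}
  {x84, x85} × {p35} = {(x84,p35), (x85,p35)}
  {x85} × {p35, p37} = {(x85,p35), (x85,p37)}
  {x85} × {p35, p36, p37} = {(x85,p35), (x85,p36), (x85,p37)}
  {x84, x85} × {p35, p37} = {(x84,p35), (x84,p37), (x85,p35), (x85,p37)}
  {x84, x85} × {p35, p36, p37} = {(x84,p35), (x84,p36), (x84,p37), (x85,p35), (x85,p36), (x85,p37)}
These 7 distinct sets form the basis B.
Close under arbitrary unions to get τ_{X×Y}; counting gives |τ_{X×Y}| = 10.


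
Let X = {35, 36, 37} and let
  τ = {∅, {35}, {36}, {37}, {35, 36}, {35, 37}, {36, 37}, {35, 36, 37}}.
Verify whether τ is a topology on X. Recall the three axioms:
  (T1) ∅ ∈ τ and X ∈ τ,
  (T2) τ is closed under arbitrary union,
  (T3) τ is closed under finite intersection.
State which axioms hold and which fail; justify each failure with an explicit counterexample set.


τ IS a topology on X.

Axiom (T1): ∅ ∈ τ? Yes; X ∈ τ? Yes.
Axiom (T2/T3): check pairwise unions and intersections of members of τ.
All pairwise intersections and unions checked — each lies in τ. Therefore τ satisfies (T1), (T2), (T3): it IS a topology on X.


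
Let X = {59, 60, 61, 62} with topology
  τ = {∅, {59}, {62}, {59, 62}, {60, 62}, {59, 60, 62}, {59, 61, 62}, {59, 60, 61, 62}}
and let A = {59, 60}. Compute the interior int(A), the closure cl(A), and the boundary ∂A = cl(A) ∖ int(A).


int(A) = {59}, cl(A) = {59, 60, 61}, ∂A = {60, 61}.

Closed sets in (X, τ) are complements of opens:
  closed(X, τ) = {∅, {60}, {61}, {59, 61}, {60, 61}, {59, 60, 61}, {60, 61, 62}, {59, 60, 61, 62}}.
int(A) = ⋃ {U ∈ τ : U ⊆ A}. Opens contained in A: ∅, {59}.
Taking the union of these: int(A) = {59}.
cl(A) = ⋂ {C closed : A ⊆ C}. Closed sets containing A: {59, 60, 61}, {59, 60, 61, 62}.
Intersecting these: cl(A) = {59, 60, 61}.
∂A = cl(A) ∖ int(A) = {59, 60, 61} ∖ {59} = {60, 61}.


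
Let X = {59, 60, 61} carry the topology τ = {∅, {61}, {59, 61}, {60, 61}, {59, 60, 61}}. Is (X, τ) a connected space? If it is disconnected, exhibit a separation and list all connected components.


(X, τ) is connected.

Find clopen sets (U ∈ τ with X ∖ U ∈ τ):
  U = ∅, X ∖ U = {59, 60, 61} — both open, so U is clopen.
  U = {59, 60, 61}, X ∖ U = ∅ — both open, so U is clopen.
Only trivial clopens (∅ and X) exist, so (X, τ) is connected.
Compute connected components by grouping points that agree on all clopens:
  component: {59, 60, 61}


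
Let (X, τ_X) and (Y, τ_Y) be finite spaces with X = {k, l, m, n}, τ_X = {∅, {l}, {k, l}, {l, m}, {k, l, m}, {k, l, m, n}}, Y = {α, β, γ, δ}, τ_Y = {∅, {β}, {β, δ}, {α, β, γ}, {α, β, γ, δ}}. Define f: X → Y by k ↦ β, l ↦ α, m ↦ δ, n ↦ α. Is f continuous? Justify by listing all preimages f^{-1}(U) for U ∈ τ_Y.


f is NOT continuous.

Compute f^{-1}(U) for each U ∈ τ_Y:
  U = ∅: f^{-1}(U) = ∅ ∈ τ_X ✓.
  U = {β}: f^{-1}(U) = {k} ∉ τ_X ✗.
  U = {β, δ}: f^{-1}(U) = {k, m} ∉ τ_X ✗.
  U = {α, β, γ}: f^{-1}(U) = {k, l, n} ∉ τ_X ✗.
  U = {α, β, γ, δ}: f^{-1}(U) = {k, l, m, n} ∈ τ_X ✓.
Found U = {β} with f^{-1}(U) = {k} not in τ_X. Therefore f is NOT continuous.


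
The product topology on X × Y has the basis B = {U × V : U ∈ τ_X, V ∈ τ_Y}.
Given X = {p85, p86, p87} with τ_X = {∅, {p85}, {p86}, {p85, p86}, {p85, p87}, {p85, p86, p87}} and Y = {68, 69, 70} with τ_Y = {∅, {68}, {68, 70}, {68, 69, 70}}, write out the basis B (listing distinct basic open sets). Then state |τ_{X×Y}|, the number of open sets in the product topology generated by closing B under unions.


Basis B = {∅ × ∅, {p85} × {68}, {p86} × {68}, {p85} × {68, 70}, {p85, p86} × {68}, {p85, p87} × {68}, {p86} × {68, 70}, {p85} × {68, 69, 70}, {p85, p86, p87} × {68}, {p86} × {68, 69, 70}, {p85, p86} × {68, 70}, {p85, p87} × {68, 70}, {p85, p86} × {68, 69, 70}, {p85, p87} × {68, 69, 70}, {p85, p86, p87} × {68, 70}, {p85, p86, p87} × {68, 69, 70}}; |τ_{X×Y}| = 40.

Enumerate products U × V with U ∈ τ_X, V ∈ τ_Y (deduplicated):
  ∅ × ∅ = {} (∅)
  {p85} × {68} = {(p85,68)}
  {p86} × {68} = {(p86,68)}
  {p85} × {68, 70} = {(p85,68), (p85,70)}
  {p85, p86} × {68} = {(p85,68), (p86,68)}
  {p85, p87} × {68} = {(p85,68), (p87,68)}
  {p86} × {68, 70} = {(p86,68), (p86,70)}
  {p85} × {68, 69, 70} = {(p85,68), (p85,69), (p85,70)}
  {p85, p86, p87} × {68} = {(p85,68), (p86,68), (p87,68)}
  {p86} × {68, 69, 70} = {(p86,68), (p86,69), (p86,70)}
  {p85, p86} × {68, 70} = {(p85,68), (p85,70), (p86,68), (p86,70)}
  {p85, p87} × {68, 70} = {(p85,68), (p85,70), (p87,68), (p87,70)}
  {p85, p86} × {68, 69, 70} = {(p85,68), (p85,69), (p85,70), (p86,68), (p86,69), (p86,70)}
  {p85, p87} × {68, 69, 70} = {(p85,68), (p85,69), (p85,70), (p87,68), (p87,69), (p87,70)}
  {p85, p86, p87} × {68, 70} = {(p85,68), (p85,70), (p86,68), (p86,70), (p87,68), (p87,70)}
  {p85, p86, p87} × {68, 69, 70} = {(p85,68), (p85,69), (p85,70), (p86,68), (p86,69), (p86,70), (p87,68), (p87,69), (p87,70)}
These 16 distinct sets form the basis B.
Close under arbitrary unions to get τ_{X×Y}; counting gives |τ_{X×Y}| = 40.


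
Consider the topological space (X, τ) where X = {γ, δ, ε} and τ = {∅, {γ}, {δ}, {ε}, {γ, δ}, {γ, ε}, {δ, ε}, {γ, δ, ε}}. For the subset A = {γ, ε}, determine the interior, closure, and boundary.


int(A) = {γ, ε}, cl(A) = {γ, ε}, ∂A = ∅.

Closed sets in (X, τ) are complements of opens:
  closed(X, τ) = {∅, {γ}, {δ}, {ε}, {γ, δ}, {γ, ε}, {δ, ε}, {γ, δ, ε}}.
int(A) = ⋃ {U ∈ τ : U ⊆ A}. Opens contained in A: ∅, {γ}, {ε}, {γ, ε}.
Taking the union of these: int(A) = {γ, ε}.
cl(A) = ⋂ {C closed : A ⊆ C}. Closed sets containing A: {γ, ε}, {γ, δ, ε}.
Intersecting these: cl(A) = {γ, ε}.
∂A = cl(A) ∖ int(A) = {γ, ε} ∖ {γ, ε} = ∅.


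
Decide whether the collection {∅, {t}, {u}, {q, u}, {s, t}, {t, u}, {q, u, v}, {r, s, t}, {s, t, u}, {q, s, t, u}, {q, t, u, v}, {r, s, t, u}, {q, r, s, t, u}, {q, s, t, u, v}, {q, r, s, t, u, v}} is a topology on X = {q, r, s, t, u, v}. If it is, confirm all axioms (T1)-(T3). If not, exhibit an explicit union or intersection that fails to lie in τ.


τ is NOT a topology on X.

Axiom (T1): ∅ ∈ τ? Yes; X ∈ τ? Yes.
Axiom (T2/T3): check pairwise unions and intersections of members of τ.
Counterexample for (T2): {t} ∪ {q, u} = {q, t, u} ∉ τ. Therefore τ is NOT a topology.


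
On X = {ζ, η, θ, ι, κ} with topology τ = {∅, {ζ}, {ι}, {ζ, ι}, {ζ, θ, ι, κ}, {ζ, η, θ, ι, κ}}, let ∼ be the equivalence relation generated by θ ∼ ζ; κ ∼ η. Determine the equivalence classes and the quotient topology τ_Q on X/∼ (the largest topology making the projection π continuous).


X/∼ = {[ζ=θ], [η=κ], [ι]}; |τ_Q| = 3.

Equivalence classes: [ζ=θ], [η=κ], [ι].
Quotient map π: X → X/∼ sends ζ ↦ [ζ=θ], η ↦ [η=κ], θ ↦ [ζ=θ], ι ↦ [ι], κ ↦ [η=κ].
For each subset V ⊆ X/∼, compute π^{-1}(V) ⊆ X and check whether π^{-1}(V) ∈ τ. V is open in τ_Q iff π^{-1}(V) ∈ τ.
  V = {}: π^{-1}(V) = ∅ ∈ τ ✓.
  V = {[ζ=θ]}: π^{-1}(V) = {ζ, θ} ∉ τ ✗.
  V = {[η=κ]}: π^{-1}(V) = {η, κ} ∉ τ ✗.
  V = {[ζ=θ], [η=κ]}: π^{-1}(V) = {ζ, η, θ, κ} ∉ τ ✗.
  V = {[ι]}: π^{-1}(V) = {ι} ∈ τ ✓.
  V = {[ζ=θ], [ι]}: π^{-1}(V) = {ζ, θ, ι} ∉ τ ✗.
  V = {[η=κ], [ι]}: π^{-1}(V) = {η, ι, κ} ∉ τ ✗.
  V = {[ζ=θ], [η=κ], [ι]}: π^{-1}(V) = {ζ, η, θ, ι, κ} ∈ τ ✓.
Open sets in the quotient: τ_Q = {{}, {[ι]}, {[ζ=θ], [η=κ], [ι]}} (3 elements).


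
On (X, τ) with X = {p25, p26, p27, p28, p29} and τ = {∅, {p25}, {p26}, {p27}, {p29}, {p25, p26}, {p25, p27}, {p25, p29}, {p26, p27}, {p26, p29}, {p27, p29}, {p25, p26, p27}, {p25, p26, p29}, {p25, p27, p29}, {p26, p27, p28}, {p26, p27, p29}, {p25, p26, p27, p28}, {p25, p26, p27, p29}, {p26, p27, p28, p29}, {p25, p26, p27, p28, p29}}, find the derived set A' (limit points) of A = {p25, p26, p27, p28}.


A' = {p28}

For each x ∈ X, list the open sets U ∈ τ with x ∈ U, then check whether U ∩ (A ∖ {x}) ≠ ∅ for every such U.
  x = p25: open {p25} ∋ x has {p25} ∩ (A ∖ {p25}) = ∅, so x is NOT a limit point.
  x = p26: open {p26} ∋ x has {p26} ∩ (A ∖ {p26}) = ∅, so x is NOT a limit point.
  x = p27: open {p27} ∋ x has {p27} ∩ (A ∖ {p27}) = ∅, so x is NOT a limit point.
  x = p28: opens ∋ x are {p26, p27, p28}, {p25, p26, p27, p28}, {p26, p27, p28, p29}, {p25, p26, p27, p28, p29}; each meets A ∖ {p28}, so x IS a limit point.
  x = p29: open {p29} ∋ x has {p29} ∩ (A ∖ {p29}) = ∅, so x is NOT a limit point.
Collecting: A' = {p28}.


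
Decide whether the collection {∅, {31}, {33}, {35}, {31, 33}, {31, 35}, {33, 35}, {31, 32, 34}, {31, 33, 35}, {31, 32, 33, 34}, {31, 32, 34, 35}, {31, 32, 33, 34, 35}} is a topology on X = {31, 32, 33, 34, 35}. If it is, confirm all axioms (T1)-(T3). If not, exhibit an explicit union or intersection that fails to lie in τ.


τ IS a topology on X.

Axiom (T1): ∅ ∈ τ? Yes; X ∈ τ? Yes.
Axiom (T2/T3): check pairwise unions and intersections of members of τ.
All pairwise intersections and unions checked — each lies in τ. Therefore τ satisfies (T1), (T2), (T3): it IS a topology on X.


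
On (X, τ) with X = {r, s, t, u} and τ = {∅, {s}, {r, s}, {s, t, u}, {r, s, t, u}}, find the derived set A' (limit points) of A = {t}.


A' = {u}

For each x ∈ X, list the open sets U ∈ τ with x ∈ U, then check whether U ∩ (A ∖ {x}) ≠ ∅ for every such U.
  x = r: open {r, s} ∋ x has {r, s} ∩ (A ∖ {r}) = ∅, so x is NOT a limit point.
  x = s: open {s} ∋ x has {s} ∩ (A ∖ {s}) = ∅, so x is NOT a limit point.
  x = t: open {s, t, u} ∋ x has {s, t, u} ∩ (A ∖ {t}) = ∅, so x is NOT a limit point.
  x = u: opens ∋ x are {s, t, u}, {r, s, t, u}; each meets A ∖ {u}, so x IS a limit point.
Collecting: A' = {u}.


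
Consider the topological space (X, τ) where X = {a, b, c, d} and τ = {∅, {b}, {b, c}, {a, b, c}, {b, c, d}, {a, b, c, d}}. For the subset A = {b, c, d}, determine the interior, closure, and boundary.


int(A) = {b, c, d}, cl(A) = {a, b, c, d}, ∂A = {a}.

Closed sets in (X, τ) are complements of opens:
  closed(X, τ) = {∅, {a}, {d}, {a, d}, {a, c, d}, {a, b, c, d}}.
int(A) = ⋃ {U ∈ τ : U ⊆ A}. Opens contained in A: ∅, {b}, {b, c}, {b, c, d}.
Taking the union of these: int(A) = {b, c, d}.
cl(A) = ⋂ {C closed : A ⊆ C}. Closed sets containing A: {a, b, c, d}.
Intersecting these: cl(A) = {a, b, c, d}.
∂A = cl(A) ∖ int(A) = {a, b, c, d} ∖ {b, c, d} = {a}.


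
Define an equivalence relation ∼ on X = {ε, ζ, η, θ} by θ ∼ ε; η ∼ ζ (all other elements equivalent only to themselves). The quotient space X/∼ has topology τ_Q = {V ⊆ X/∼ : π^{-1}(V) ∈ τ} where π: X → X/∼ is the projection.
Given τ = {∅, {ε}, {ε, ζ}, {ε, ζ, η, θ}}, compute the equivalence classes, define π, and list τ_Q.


X/∼ = {[ε=θ], [ζ=η]}; |τ_Q| = 2.

Equivalence classes: [ε=θ], [ζ=η].
Quotient map π: X → X/∼ sends ε ↦ [ε=θ], ζ ↦ [ζ=η], η ↦ [ζ=η], θ ↦ [ε=θ].
For each subset V ⊆ X/∼, compute π^{-1}(V) ⊆ X and check whether π^{-1}(V) ∈ τ. V is open in τ_Q iff π^{-1}(V) ∈ τ.
  V = {}: π^{-1}(V) = ∅ ∈ τ ✓.
  V = {[ε=θ]}: π^{-1}(V) = {ε, θ} ∉ τ ✗.
  V = {[ζ=η]}: π^{-1}(V) = {ζ, η} ∉ τ ✗.
  V = {[ε=θ], [ζ=η]}: π^{-1}(V) = {ε, ζ, η, θ} ∈ τ ✓.
Open sets in the quotient: τ_Q = {{}, {[ε=θ], [ζ=η]}} (2 elements).


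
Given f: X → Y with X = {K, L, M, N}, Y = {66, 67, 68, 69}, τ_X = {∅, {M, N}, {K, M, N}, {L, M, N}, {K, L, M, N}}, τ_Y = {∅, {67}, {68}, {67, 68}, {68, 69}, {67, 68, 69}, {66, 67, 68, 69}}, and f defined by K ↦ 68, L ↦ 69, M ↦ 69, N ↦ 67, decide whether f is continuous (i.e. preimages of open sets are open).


f is NOT continuous.

Compute f^{-1}(U) for each U ∈ τ_Y:
  U = ∅: f^{-1}(U) = ∅ ∈ τ_X ✓.
  U = {67}: f^{-1}(U) = {N} ∉ τ_X ✗.
  U = {68}: f^{-1}(U) = {K} ∉ τ_X ✗.
  U = {67, 68}: f^{-1}(U) = {K, N} ∉ τ_X ✗.
  U = {68, 69}: f^{-1}(U) = {K, L, M} ∉ τ_X ✗.
  U = {67, 68, 69}: f^{-1}(U) = {K, L, M, N} ∈ τ_X ✓.
  U = {66, 67, 68, 69}: f^{-1}(U) = {K, L, M, N} ∈ τ_X ✓.
Found U = {67} with f^{-1}(U) = {N} not in τ_X. Therefore f is NOT continuous.


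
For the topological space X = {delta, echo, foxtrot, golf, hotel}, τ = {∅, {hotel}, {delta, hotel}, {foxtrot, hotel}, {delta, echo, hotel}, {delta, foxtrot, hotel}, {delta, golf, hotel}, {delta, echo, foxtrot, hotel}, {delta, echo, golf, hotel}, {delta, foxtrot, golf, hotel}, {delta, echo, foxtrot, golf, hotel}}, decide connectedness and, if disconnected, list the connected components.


(X, τ) is connected.

Find clopen sets (U ∈ τ with X ∖ U ∈ τ):
  U = ∅, X ∖ U = {delta, echo, foxtrot, golf, hotel} — both open, so U is clopen.
  U = {delta, echo, foxtrot, golf, hotel}, X ∖ U = ∅ — both open, so U is clopen.
Only trivial clopens (∅ and X) exist, so (X, τ) is connected.
Compute connected components by grouping points that agree on all clopens:
  component: {delta, echo, foxtrot, golf, hotel}


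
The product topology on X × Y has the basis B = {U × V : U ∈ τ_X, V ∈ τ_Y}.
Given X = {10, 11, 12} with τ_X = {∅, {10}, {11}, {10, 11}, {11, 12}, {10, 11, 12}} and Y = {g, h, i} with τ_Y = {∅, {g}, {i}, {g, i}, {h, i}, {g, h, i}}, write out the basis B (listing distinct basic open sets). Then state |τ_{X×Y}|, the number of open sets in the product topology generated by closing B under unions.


Basis B = {∅ × ∅, {10} × {g}, {10} × {i}, {11} × {g}, {11} × {i}, {10} × {g, i}, {10, 11} × {g}, {10} × {h, i}, {10, 11} × {i}, {11} × {g, i}, {11, 12} × {g}, {11} × {h, i}, {11, 12} × {i}, {10} × {g, h, i}, {10, 11, 12} × {g}, {10, 11, 12} × {i}, {11} × {g, h, i}, {10, 11} × {g, i}, {10, 11} × {h, i}, {11, 12} × {g, i}, {11, 12} × {h, i}, {10, 11} × {g, h, i}, {10, 11, 12} × {g, i}, {10, 11, 12} × {h, i}, {11, 12} × {g, h, i}, {10, 11, 12} × {g, h, i}}; |τ_{X×Y}| = 108.

Enumerate products U × V with U ∈ τ_X, V ∈ τ_Y (deduplicated):
  ∅ × ∅ = {} (∅)
  {10} × {g} = {(10,g)}
  {10} × {i} = {(10,i)}
  {11} × {g} = {(11,g)}
  {11} × {i} = {(11,i)}
  {10} × {g, i} = {(10,g), (10,i)}
  {10, 11} × {g} = {(10,g), (11,g)}
  {10} × {h, i} = {(10,h), (10,i)}
  {10, 11} × {i} = {(10,i), (11,i)}
  {11} × {g, i} = {(11,g), (11,i)}
  {11, 12} × {g} = {(11,g), (12,g)}
  {11} × {h, i} = {(11,h), (11,i)}
  {11, 12} × {i} = {(11,i), (12,i)}
  {10} × {g, h, i} = {(10,g), (10,h), (10,i)}
  {10, 11, 12} × {g} = {(10,g), (11,g), (12,g)}
  {10, 11, 12} × {i} = {(10,i), (11,i), (12,i)}
  {11} × {g, h, i} = {(11,g), (11,h), (11,i)}
  {10, 11} × {g, i} = {(10,g), (10,i), (11,g), (11,i)}
  {10, 11} × {h, i} = {(10,h), (10,i), (11,h), (11,i)}
  {11, 12} × {g, i} = {(11,g), (11,i), (12,g), (12,i)}
  {11, 12} × {h, i} = {(11,h), (11,i), (12,h), (12,i)}
  {10, 11} × {g, h, i} = {(10,g), (10,h), (10,i), (11,g), (11,h), (11,i)}
  {10, 11, 12} × {g, i} = {(10,g), (10,i), (11,g), (11,i), (12,g), (12,i)}
  {10, 11, 12} × {h, i} = {(10,h), (10,i), (11,h), (11,i), (12,h), (12,i)}
  {11, 12} × {g, h, i} = {(11,g), (11,h), (11,i), (12,g), (12,h), (12,i)}
  {10, 11, 12} × {g, h, i} = {(10,g), (10,h), (10,i), (11,g), (11,h), (11,i), (12,g), (12,h), (12,i)}
These 26 distinct sets form the basis B.
Close under arbitrary unions to get τ_{X×Y}; counting gives |τ_{X×Y}| = 108.
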